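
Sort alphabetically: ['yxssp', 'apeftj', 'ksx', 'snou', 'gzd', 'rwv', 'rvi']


Compare strings character by character (the first differing letter decides):
  'apeftj' < 'gzd' since 'a' < 'g' at position 1
  'gzd' < 'ksx' since 'g' < 'k' at position 1
  'ksx' < 'rvi' since 'k' < 'r' at position 1
  'rvi' < 'rwv' since 'v' < 'w' at position 2
  'rwv' < 'snou' since 'r' < 's' at position 1
  'snou' < 'yxssp' since 's' < 'y' at position 1
Chaining these comparisons gives the alphabetical order.
Final answer: ['apeftj', 'gzd', 'ksx', 'rvi', 'rwv', 'snou', 'yxssp']


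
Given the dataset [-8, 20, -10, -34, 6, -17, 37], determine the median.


First, sort the list: [-34, -17, -10, -8, 6, 20, 37]
The list has 7 elements (odd count).
The middle index is 3 (0-based), and the element there is -8.
Final answer: -8


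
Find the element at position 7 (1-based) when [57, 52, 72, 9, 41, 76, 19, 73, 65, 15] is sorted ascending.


Sort ascending: [9, 15, 19, 41, 52, 57, 65, 72, 73, 76]
The 7th element (1-indexed) is at index 6.
Value = 65
Final answer: 65


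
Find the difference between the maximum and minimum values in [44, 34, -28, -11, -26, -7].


Maximum value: 44
Minimum value: -28
Range = 44 - (-28) = 72
Final answer: 72


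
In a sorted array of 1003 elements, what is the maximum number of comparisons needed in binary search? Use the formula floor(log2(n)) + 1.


Binary search halves the search space each step.
Maximum comparisons = floor(log2(1003)) + 1
log2(1003) = 9.9701
floor(log2(1003)) = 9, so 9 + 1 = 10
Final answer: 10


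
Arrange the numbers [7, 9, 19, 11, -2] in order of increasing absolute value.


Compute absolute values:
  |7| = 7
  |9| = 9
  |19| = 19
  |11| = 11
  |-2| = 2
Absolute values in increasing order: 2 < 7 < 9 < 11 < 19
Listing the original numbers in that order gives the answer.
Final answer: [-2, 7, 9, 11, 19]


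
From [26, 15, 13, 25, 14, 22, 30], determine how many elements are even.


Check each element:
  26 is even
  15 is odd
  13 is odd
  25 is odd
  14 is even
  22 is even
  30 is even
Evens: [26, 14, 22, 30]
Count of evens = 4
Final answer: 4


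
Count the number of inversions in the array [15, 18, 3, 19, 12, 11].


For each element, count the later elements that are smaller than it:
  15 (index 0): smaller elements after it = [3, 12, 11] -> 3
  18 (index 1): smaller elements after it = [3, 12, 11] -> 3
  3 (index 2): smaller elements after it = [] -> 0
  19 (index 3): smaller elements after it = [12, 11] -> 2
  12 (index 4): smaller elements after it = [11] -> 1
Total inversions = 3 + 3 + 0 + 2 + 1 = 9
Final answer: 9


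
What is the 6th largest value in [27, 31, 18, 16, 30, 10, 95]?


Sort descending: [95, 31, 30, 27, 18, 16, 10]
The 6th element (1-indexed) is at index 5.
Value = 16
Final answer: 16


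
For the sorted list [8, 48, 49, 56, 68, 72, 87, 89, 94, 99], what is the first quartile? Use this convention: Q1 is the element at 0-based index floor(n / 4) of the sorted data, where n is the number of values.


The list has n = 10 elements.
Q1 index = floor(10 / 4) = floor(2.5) = 2
Counting from index 0 in the sorted data, the element at index 2 is 49.
Final answer: 49


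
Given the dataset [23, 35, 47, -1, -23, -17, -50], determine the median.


First, sort the list: [-50, -23, -17, -1, 23, 35, 47]
The list has 7 elements (odd count).
The middle index is 3 (0-based), and the element there is -1.
Final answer: -1


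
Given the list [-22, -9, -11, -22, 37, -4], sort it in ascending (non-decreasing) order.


Original list: [-22, -9, -11, -22, 37, -4]
Repeatedly take the smallest remaining element:
  Remaining [-22, -9, -11, -22, 37, -4] -> smallest is -22
  Remaining [-9, -11, -22, 37, -4] -> smallest is -22
  Remaining [-9, -11, 37, -4] -> smallest is -11
  Remaining [-9, 37, -4] -> smallest is -9
  Remaining [37, -4] -> smallest is -4
  Remaining [37] -> smallest is 37
Collecting the picks in order gives the sorted list.
Final answer: [-22, -22, -11, -9, -4, 37]


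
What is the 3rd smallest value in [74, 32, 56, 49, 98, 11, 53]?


Sort ascending: [11, 32, 49, 53, 56, 74, 98]
The 3rd element (1-indexed) is at index 2.
Value = 49
Final answer: 49


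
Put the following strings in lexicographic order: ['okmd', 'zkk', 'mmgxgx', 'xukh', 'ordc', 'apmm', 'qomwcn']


Compare strings character by character (the first differing letter decides):
  'apmm' < 'mmgxgx' since 'a' < 'm' at position 1
  'mmgxgx' < 'okmd' since 'm' < 'o' at position 1
  'okmd' < 'ordc' since 'k' < 'r' at position 2
  'ordc' < 'qomwcn' since 'o' < 'q' at position 1
  'qomwcn' < 'xukh' since 'q' < 'x' at position 1
  'xukh' < 'zkk' since 'x' < 'z' at position 1
Chaining these comparisons gives the alphabetical order.
Final answer: ['apmm', 'mmgxgx', 'okmd', 'ordc', 'qomwcn', 'xukh', 'zkk']


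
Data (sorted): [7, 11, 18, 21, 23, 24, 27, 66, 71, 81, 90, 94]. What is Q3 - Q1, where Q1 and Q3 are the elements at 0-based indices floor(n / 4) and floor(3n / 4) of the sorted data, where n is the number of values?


The data has n = 12 elements.
Q1 index = floor(12 / 4) = floor(3) = 3; Q3 index = floor(3 * 12 / 4) = floor(9) = 9
Q1 = element at index 3 = 21
Q3 = element at index 9 = 81
IQR = 81 - 21 = 60
Final answer: 60


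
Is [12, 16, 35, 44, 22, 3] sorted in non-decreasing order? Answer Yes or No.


Check consecutive pairs:
  12 <= 16? True
  16 <= 35? True
  35 <= 44? True
  44 <= 22? False
  22 <= 3? False
2 consecutive pair(s) are out of order, so the list is not sorted.
Final answer: No


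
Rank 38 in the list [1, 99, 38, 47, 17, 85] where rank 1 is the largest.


Sort descending: [99, 85, 47, 38, 17, 1]
Find 38 in the sorted list.
38 is at position 4.
Final answer: 4


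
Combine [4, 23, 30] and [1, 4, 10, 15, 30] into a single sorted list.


List A: [4, 23, 30]
List B: [1, 4, 10, 15, 30]
Repeatedly compare the front elements and take the smaller:
  4 vs 1 -> take 1
  4 vs 4 -> take 4
  23 vs 4 -> take 4
  23 vs 10 -> take 10
  23 vs 15 -> take 15
  23 vs 30 -> take 23
  30 vs 30 -> take 30
  A is exhausted; append the rest of B: [30]
Final answer: [1, 4, 4, 10, 15, 23, 30, 30]


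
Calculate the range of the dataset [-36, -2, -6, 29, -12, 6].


Maximum value: 29
Minimum value: -36
Range = 29 - (-36) = 65
Final answer: 65


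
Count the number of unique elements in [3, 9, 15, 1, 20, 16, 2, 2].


List all unique values:
Distinct values: [1, 2, 3, 9, 15, 16, 20]
Count = 7
Final answer: 7


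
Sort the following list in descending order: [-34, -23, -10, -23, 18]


Original list: [-34, -23, -10, -23, 18]
Repeatedly take the largest remaining element:
  Remaining [-34, -23, -10, -23, 18] -> largest is 18
  Remaining [-34, -23, -10, -23] -> largest is -10
  Remaining [-34, -23, -23] -> largest is -23
  Remaining [-34, -23] -> largest is -23
  Remaining [-34] -> largest is -34
Collecting the picks in order gives the descending list.
Final answer: [18, -10, -23, -23, -34]


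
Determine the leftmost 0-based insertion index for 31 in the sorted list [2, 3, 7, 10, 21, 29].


List is sorted: [2, 3, 7, 10, 21, 29]
We need the leftmost position where 31 can be inserted, i.e. the first index whose element is >= 31 (or the end of the list if none is).
Binary search with low=0, high=6 (0-based indices):
  low=0, high=6, mid=3: a[3]=10 < 31, so low = 4
  low=4, high=6, mid=5: a[5]=29 < 31, so low = 6
Now low = high = 6, so the insertion index is 6.
Final answer: 6


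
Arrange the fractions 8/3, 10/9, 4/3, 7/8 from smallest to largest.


Convert to decimal for comparison:
  8/3 = 2.6667
  10/9 = 1.1111
  4/3 = 1.3333
  7/8 = 0.875
Decimals in increasing order: 0.875 < 1.1111 < 1.3333 < 2.6667
Writing each back as its fraction gives the sorted order.
Final answer: 7/8, 10/9, 4/3, 8/3


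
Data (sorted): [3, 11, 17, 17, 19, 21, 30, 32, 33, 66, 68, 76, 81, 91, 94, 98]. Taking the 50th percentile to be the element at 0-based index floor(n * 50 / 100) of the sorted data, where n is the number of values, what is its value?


The dataset has n = 16 elements.
Index = floor(16 * 50 / 100) = floor(800 / 100) = floor(8) = 8
Counting from index 0 in the sorted data, the element at index 8 is 33.
Final answer: 33


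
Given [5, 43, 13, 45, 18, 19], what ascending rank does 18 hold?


Sort ascending: [5, 13, 18, 19, 43, 45]
Find 18 in the sorted list.
18 is at position 3 (1-indexed).
Final answer: 3


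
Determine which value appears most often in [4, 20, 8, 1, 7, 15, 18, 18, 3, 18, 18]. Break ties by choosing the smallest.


Count the frequency of each value:
  1 appears 1 time(s)
  3 appears 1 time(s)
  4 appears 1 time(s)
  7 appears 1 time(s)
  8 appears 1 time(s)
  15 appears 1 time(s)
  18 appears 4 time(s)
  20 appears 1 time(s)
Maximum frequency is 4.
Only 18 reaches that frequency, so it is the mode.
Final answer: 18


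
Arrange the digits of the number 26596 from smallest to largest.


The number 26596 has digits: 2, 6, 5, 9, 6
Sorted: 2, 5, 6, 6, 9
Joining the sorted digits gives the result.
Final answer: 25669


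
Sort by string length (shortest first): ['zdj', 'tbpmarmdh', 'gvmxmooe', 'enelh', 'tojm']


Compute lengths:
  'zdj' has length 3
  'tbpmarmdh' has length 9
  'gvmxmooe' has length 8
  'enelh' has length 5
  'tojm' has length 4
Lengths in increasing order: 3 < 4 < 5 < 8 < 9
Listing the words in that order gives the answer.
Final answer: ['zdj', 'tojm', 'enelh', 'gvmxmooe', 'tbpmarmdh']


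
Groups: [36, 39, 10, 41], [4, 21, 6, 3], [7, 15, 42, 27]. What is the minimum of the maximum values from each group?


Find max of each group:
  Group 1: [36, 39, 10, 41] -> max = 41
  Group 2: [4, 21, 6, 3] -> max = 21
  Group 3: [7, 15, 42, 27] -> max = 42
Maxes: [41, 21, 42]
Minimum of maxes = 21
Final answer: 21


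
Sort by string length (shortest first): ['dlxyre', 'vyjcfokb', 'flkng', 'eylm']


Compute lengths:
  'dlxyre' has length 6
  'vyjcfokb' has length 8
  'flkng' has length 5
  'eylm' has length 4
Lengths in increasing order: 4 < 5 < 6 < 8
Listing the words in that order gives the answer.
Final answer: ['eylm', 'flkng', 'dlxyre', 'vyjcfokb']


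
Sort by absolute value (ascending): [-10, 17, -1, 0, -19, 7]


Compute absolute values:
  |-10| = 10
  |17| = 17
  |-1| = 1
  |0| = 0
  |-19| = 19
  |7| = 7
Absolute values in increasing order: 0 < 1 < 7 < 10 < 17 < 19
Listing the original numbers in that order gives the answer.
Final answer: [0, -1, 7, -10, 17, -19]


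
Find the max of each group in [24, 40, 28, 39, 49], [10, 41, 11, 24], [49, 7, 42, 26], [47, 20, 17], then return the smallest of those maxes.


Find max of each group:
  Group 1: [24, 40, 28, 39, 49] -> max = 49
  Group 2: [10, 41, 11, 24] -> max = 41
  Group 3: [49, 7, 42, 26] -> max = 49
  Group 4: [47, 20, 17] -> max = 47
Maxes: [49, 41, 49, 47]
Minimum of maxes = 41
Final answer: 41


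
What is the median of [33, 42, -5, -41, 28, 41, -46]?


First, sort the list: [-46, -41, -5, 28, 33, 41, 42]
The list has 7 elements (odd count).
The middle index is 3 (0-based), and the element there is 28.
Final answer: 28


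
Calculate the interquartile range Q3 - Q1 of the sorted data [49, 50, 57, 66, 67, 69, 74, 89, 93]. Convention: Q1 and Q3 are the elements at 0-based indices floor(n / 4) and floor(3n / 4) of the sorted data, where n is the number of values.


The data has n = 9 elements.
Q1 index = floor(9 / 4) = floor(2.25) = 2; Q3 index = floor(3 * 9 / 4) = floor(6.75) = 6
Q1 = element at index 2 = 57
Q3 = element at index 6 = 74
IQR = 74 - 57 = 17
Final answer: 17


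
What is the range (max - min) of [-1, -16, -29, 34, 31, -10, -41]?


Maximum value: 34
Minimum value: -41
Range = 34 - (-41) = 75
Final answer: 75


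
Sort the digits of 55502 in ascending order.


The number 55502 has digits: 5, 5, 5, 0, 2
Sorted: 0, 2, 5, 5, 5
Joining the sorted digits gives the result.
Final answer: 02555


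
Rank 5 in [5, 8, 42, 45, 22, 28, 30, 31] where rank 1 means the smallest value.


Sort ascending: [5, 8, 22, 28, 30, 31, 42, 45]
Find 5 in the sorted list.
5 is at position 1 (1-indexed).
Final answer: 1


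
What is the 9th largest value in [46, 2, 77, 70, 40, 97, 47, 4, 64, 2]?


Sort descending: [97, 77, 70, 64, 47, 46, 40, 4, 2, 2]
The 9th element (1-indexed) is at index 8.
Value = 2
Final answer: 2


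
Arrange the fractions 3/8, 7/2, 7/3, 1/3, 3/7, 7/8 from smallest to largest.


Convert to decimal for comparison:
  3/8 = 0.375
  7/2 = 3.5
  7/3 = 2.3333
  1/3 = 0.3333
  3/7 = 0.4286
  7/8 = 0.875
Decimals in increasing order: 0.3333 < 0.375 < 0.4286 < 0.875 < 2.3333 < 3.5
Writing each back as its fraction gives the sorted order.
Final answer: 1/3, 3/8, 3/7, 7/8, 7/3, 7/2


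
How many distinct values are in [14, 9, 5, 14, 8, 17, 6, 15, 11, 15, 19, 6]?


List all unique values:
Distinct values: [5, 6, 8, 9, 11, 14, 15, 17, 19]
Count = 9
Final answer: 9


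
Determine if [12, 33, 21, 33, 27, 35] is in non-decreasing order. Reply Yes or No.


Check consecutive pairs:
  12 <= 33? True
  33 <= 21? False
  21 <= 33? True
  33 <= 27? False
  27 <= 35? True
2 consecutive pair(s) are out of order, so the list is not sorted.
Final answer: No


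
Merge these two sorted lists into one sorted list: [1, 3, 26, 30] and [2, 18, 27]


List A: [1, 3, 26, 30]
List B: [2, 18, 27]
Repeatedly compare the front elements and take the smaller:
  1 vs 2 -> take 1
  3 vs 2 -> take 2
  3 vs 18 -> take 3
  26 vs 18 -> take 18
  26 vs 27 -> take 26
  30 vs 27 -> take 27
  B is exhausted; append the rest of A: [30]
Final answer: [1, 2, 3, 18, 26, 27, 30]


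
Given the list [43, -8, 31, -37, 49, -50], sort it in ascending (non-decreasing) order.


Original list: [43, -8, 31, -37, 49, -50]
Repeatedly take the smallest remaining element:
  Remaining [43, -8, 31, -37, 49, -50] -> smallest is -50
  Remaining [43, -8, 31, -37, 49] -> smallest is -37
  Remaining [43, -8, 31, 49] -> smallest is -8
  Remaining [43, 31, 49] -> smallest is 31
  Remaining [43, 49] -> smallest is 43
  Remaining [49] -> smallest is 49
Collecting the picks in order gives the sorted list.
Final answer: [-50, -37, -8, 31, 43, 49]


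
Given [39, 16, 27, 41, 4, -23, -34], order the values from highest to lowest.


Original list: [39, 16, 27, 41, 4, -23, -34]
Repeatedly take the largest remaining element:
  Remaining [39, 16, 27, 41, 4, -23, -34] -> largest is 41
  Remaining [39, 16, 27, 4, -23, -34] -> largest is 39
  Remaining [16, 27, 4, -23, -34] -> largest is 27
  Remaining [16, 4, -23, -34] -> largest is 16
  Remaining [4, -23, -34] -> largest is 4
  Remaining [-23, -34] -> largest is -23
  Remaining [-34] -> largest is -34
Collecting the picks in order gives the descending list.
Final answer: [41, 39, 27, 16, 4, -23, -34]


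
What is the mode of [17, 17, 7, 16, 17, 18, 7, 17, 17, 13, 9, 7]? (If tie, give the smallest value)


Count the frequency of each value:
  7 appears 3 time(s)
  9 appears 1 time(s)
  13 appears 1 time(s)
  16 appears 1 time(s)
  17 appears 5 time(s)
  18 appears 1 time(s)
Maximum frequency is 5.
Only 17 reaches that frequency, so it is the mode.
Final answer: 17


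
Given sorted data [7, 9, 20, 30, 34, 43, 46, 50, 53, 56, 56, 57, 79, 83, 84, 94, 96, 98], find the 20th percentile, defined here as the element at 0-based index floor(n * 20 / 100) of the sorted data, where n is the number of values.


The dataset has n = 18 elements.
Index = floor(18 * 20 / 100) = floor(360 / 100) = floor(3.6) = 3
Counting from index 0 in the sorted data, the element at index 3 is 30.
Final answer: 30


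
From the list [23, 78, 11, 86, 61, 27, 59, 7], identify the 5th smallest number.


Sort ascending: [7, 11, 23, 27, 59, 61, 78, 86]
The 5th element (1-indexed) is at index 4.
Value = 59
Final answer: 59


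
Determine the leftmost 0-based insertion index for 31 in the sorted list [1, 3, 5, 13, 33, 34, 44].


List is sorted: [1, 3, 5, 13, 33, 34, 44]
We need the leftmost position where 31 can be inserted, i.e. the first index whose element is >= 31 (or the end of the list if none is).
Binary search with low=0, high=7 (0-based indices):
  low=0, high=7, mid=3: a[3]=13 < 31, so low = 4
  low=4, high=7, mid=5: a[5]=34 >= 31, so high = 5
  low=4, high=5, mid=4: a[4]=33 >= 31, so high = 4
Now low = high = 4, so the insertion index is 4.
Final answer: 4


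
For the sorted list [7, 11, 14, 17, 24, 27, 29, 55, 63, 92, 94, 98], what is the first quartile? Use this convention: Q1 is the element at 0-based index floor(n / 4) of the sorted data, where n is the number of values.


The list has n = 12 elements.
Q1 index = floor(12 / 4) = floor(3) = 3
Counting from index 0 in the sorted data, the element at index 3 is 17.
Final answer: 17


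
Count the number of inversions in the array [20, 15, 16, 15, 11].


For each element, count the later elements that are smaller than it:
  20 (index 0): smaller elements after it = [15, 16, 15, 11] -> 4
  15 (index 1): smaller elements after it = [11] -> 1
  16 (index 2): smaller elements after it = [15, 11] -> 2
  15 (index 3): smaller elements after it = [11] -> 1
Total inversions = 4 + 1 + 2 + 1 = 8
Final answer: 8


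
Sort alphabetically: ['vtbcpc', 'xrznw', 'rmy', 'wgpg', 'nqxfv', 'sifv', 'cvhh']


Compare strings character by character (the first differing letter decides):
  'cvhh' < 'nqxfv' since 'c' < 'n' at position 1
  'nqxfv' < 'rmy' since 'n' < 'r' at position 1
  'rmy' < 'sifv' since 'r' < 's' at position 1
  'sifv' < 'vtbcpc' since 's' < 'v' at position 1
  'vtbcpc' < 'wgpg' since 'v' < 'w' at position 1
  'wgpg' < 'xrznw' since 'w' < 'x' at position 1
Chaining these comparisons gives the alphabetical order.
Final answer: ['cvhh', 'nqxfv', 'rmy', 'sifv', 'vtbcpc', 'wgpg', 'xrznw']


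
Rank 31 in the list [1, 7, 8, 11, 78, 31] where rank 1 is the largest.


Sort descending: [78, 31, 11, 8, 7, 1]
Find 31 in the sorted list.
31 is at position 2.
Final answer: 2


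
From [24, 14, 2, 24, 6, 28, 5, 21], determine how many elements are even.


Check each element:
  24 is even
  14 is even
  2 is even
  24 is even
  6 is even
  28 is even
  5 is odd
  21 is odd
Evens: [24, 14, 2, 24, 6, 28]
Count of evens = 6
Final answer: 6


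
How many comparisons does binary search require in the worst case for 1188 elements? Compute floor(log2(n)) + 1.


Binary search halves the search space each step.
Maximum comparisons = floor(log2(1188)) + 1
log2(1188) = 10.2143
floor(log2(1188)) = 10, so 10 + 1 = 11
Final answer: 11


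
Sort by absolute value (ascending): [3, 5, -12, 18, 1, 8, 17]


Compute absolute values:
  |3| = 3
  |5| = 5
  |-12| = 12
  |18| = 18
  |1| = 1
  |8| = 8
  |17| = 17
Absolute values in increasing order: 1 < 3 < 5 < 8 < 12 < 17 < 18
Listing the original numbers in that order gives the answer.
Final answer: [1, 3, 5, 8, -12, 17, 18]


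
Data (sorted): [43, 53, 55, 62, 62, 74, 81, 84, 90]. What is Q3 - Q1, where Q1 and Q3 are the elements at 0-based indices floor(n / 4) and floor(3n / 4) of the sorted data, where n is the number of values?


The data has n = 9 elements.
Q1 index = floor(9 / 4) = floor(2.25) = 2; Q3 index = floor(3 * 9 / 4) = floor(6.75) = 6
Q1 = element at index 2 = 55
Q3 = element at index 6 = 81
IQR = 81 - 55 = 26
Final answer: 26


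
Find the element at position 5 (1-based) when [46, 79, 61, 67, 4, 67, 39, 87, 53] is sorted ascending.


Sort ascending: [4, 39, 46, 53, 61, 67, 67, 79, 87]
The 5th element (1-indexed) is at index 4.
Value = 61
Final answer: 61


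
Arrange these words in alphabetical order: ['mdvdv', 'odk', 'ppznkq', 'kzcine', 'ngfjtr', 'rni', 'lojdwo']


Compare strings character by character (the first differing letter decides):
  'kzcine' < 'lojdwo' since 'k' < 'l' at position 1
  'lojdwo' < 'mdvdv' since 'l' < 'm' at position 1
  'mdvdv' < 'ngfjtr' since 'm' < 'n' at position 1
  'ngfjtr' < 'odk' since 'n' < 'o' at position 1
  'odk' < 'ppznkq' since 'o' < 'p' at position 1
  'ppznkq' < 'rni' since 'p' < 'r' at position 1
Chaining these comparisons gives the alphabetical order.
Final answer: ['kzcine', 'lojdwo', 'mdvdv', 'ngfjtr', 'odk', 'ppznkq', 'rni']


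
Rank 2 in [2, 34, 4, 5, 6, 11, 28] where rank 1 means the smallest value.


Sort ascending: [2, 4, 5, 6, 11, 28, 34]
Find 2 in the sorted list.
2 is at position 1 (1-indexed).
Final answer: 1


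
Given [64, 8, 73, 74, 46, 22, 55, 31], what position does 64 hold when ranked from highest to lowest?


Sort descending: [74, 73, 64, 55, 46, 31, 22, 8]
Find 64 in the sorted list.
64 is at position 3.
Final answer: 3


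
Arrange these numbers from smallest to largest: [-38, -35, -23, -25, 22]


Original list: [-38, -35, -23, -25, 22]
Repeatedly take the smallest remaining element:
  Remaining [-38, -35, -23, -25, 22] -> smallest is -38
  Remaining [-35, -23, -25, 22] -> smallest is -35
  Remaining [-23, -25, 22] -> smallest is -25
  Remaining [-23, 22] -> smallest is -23
  Remaining [22] -> smallest is 22
Collecting the picks in order gives the sorted list.
Final answer: [-38, -35, -25, -23, 22]


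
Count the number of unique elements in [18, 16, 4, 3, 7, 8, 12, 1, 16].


List all unique values:
Distinct values: [1, 3, 4, 7, 8, 12, 16, 18]
Count = 8
Final answer: 8


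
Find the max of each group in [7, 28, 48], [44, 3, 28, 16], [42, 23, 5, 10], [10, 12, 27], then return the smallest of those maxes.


Find max of each group:
  Group 1: [7, 28, 48] -> max = 48
  Group 2: [44, 3, 28, 16] -> max = 44
  Group 3: [42, 23, 5, 10] -> max = 42
  Group 4: [10, 12, 27] -> max = 27
Maxes: [48, 44, 42, 27]
Minimum of maxes = 27
Final answer: 27


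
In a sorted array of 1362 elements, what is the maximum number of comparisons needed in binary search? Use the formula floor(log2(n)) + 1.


Binary search halves the search space each step.
Maximum comparisons = floor(log2(1362)) + 1
log2(1362) = 10.4115
floor(log2(1362)) = 10, so 10 + 1 = 11
Final answer: 11


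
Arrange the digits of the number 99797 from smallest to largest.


The number 99797 has digits: 9, 9, 7, 9, 7
Sorted: 7, 7, 9, 9, 9
Joining the sorted digits gives the result.
Final answer: 77999


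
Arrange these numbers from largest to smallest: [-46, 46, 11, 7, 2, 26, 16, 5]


Original list: [-46, 46, 11, 7, 2, 26, 16, 5]
Repeatedly take the largest remaining element:
  Remaining [-46, 46, 11, 7, 2, 26, 16, 5] -> largest is 46
  Remaining [-46, 11, 7, 2, 26, 16, 5] -> largest is 26
  Remaining [-46, 11, 7, 2, 16, 5] -> largest is 16
  Remaining [-46, 11, 7, 2, 5] -> largest is 11
  Remaining [-46, 7, 2, 5] -> largest is 7
  Remaining [-46, 2, 5] -> largest is 5
  Remaining [-46, 2] -> largest is 2
  Remaining [-46] -> largest is -46
Collecting the picks in order gives the descending list.
Final answer: [46, 26, 16, 11, 7, 5, 2, -46]


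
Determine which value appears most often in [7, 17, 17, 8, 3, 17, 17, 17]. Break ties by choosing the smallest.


Count the frequency of each value:
  3 appears 1 time(s)
  7 appears 1 time(s)
  8 appears 1 time(s)
  17 appears 5 time(s)
Maximum frequency is 5.
Only 17 reaches that frequency, so it is the mode.
Final answer: 17


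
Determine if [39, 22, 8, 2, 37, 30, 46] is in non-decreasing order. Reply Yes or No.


Check consecutive pairs:
  39 <= 22? False
  22 <= 8? False
  8 <= 2? False
  2 <= 37? True
  37 <= 30? False
  30 <= 46? True
4 consecutive pair(s) are out of order, so the list is not sorted.
Final answer: No


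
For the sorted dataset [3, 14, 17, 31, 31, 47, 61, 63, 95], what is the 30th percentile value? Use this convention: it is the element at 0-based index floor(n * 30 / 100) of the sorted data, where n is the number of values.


The dataset has n = 9 elements.
Index = floor(9 * 30 / 100) = floor(270 / 100) = floor(2.7) = 2
Counting from index 0 in the sorted data, the element at index 2 is 17.
Final answer: 17


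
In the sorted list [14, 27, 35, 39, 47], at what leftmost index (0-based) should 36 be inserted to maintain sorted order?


List is sorted: [14, 27, 35, 39, 47]
We need the leftmost position where 36 can be inserted, i.e. the first index whose element is >= 36 (or the end of the list if none is).
Binary search with low=0, high=5 (0-based indices):
  low=0, high=5, mid=2: a[2]=35 < 36, so low = 3
  low=3, high=5, mid=4: a[4]=47 >= 36, so high = 4
  low=3, high=4, mid=3: a[3]=39 >= 36, so high = 3
Now low = high = 3, so the insertion index is 3.
Final answer: 3


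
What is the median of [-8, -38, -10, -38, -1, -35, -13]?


First, sort the list: [-38, -38, -35, -13, -10, -8, -1]
The list has 7 elements (odd count).
The middle index is 3 (0-based), and the element there is -13.
Final answer: -13


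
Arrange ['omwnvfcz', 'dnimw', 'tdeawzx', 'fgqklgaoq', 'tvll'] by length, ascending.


Compute lengths:
  'omwnvfcz' has length 8
  'dnimw' has length 5
  'tdeawzx' has length 7
  'fgqklgaoq' has length 9
  'tvll' has length 4
Lengths in increasing order: 4 < 5 < 7 < 8 < 9
Listing the words in that order gives the answer.
Final answer: ['tvll', 'dnimw', 'tdeawzx', 'omwnvfcz', 'fgqklgaoq']


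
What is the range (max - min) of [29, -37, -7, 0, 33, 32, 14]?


Maximum value: 33
Minimum value: -37
Range = 33 - (-37) = 70
Final answer: 70


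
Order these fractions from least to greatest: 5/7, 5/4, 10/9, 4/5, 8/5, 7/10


Convert to decimal for comparison:
  5/7 = 0.7143
  5/4 = 1.25
  10/9 = 1.1111
  4/5 = 0.8
  8/5 = 1.6
  7/10 = 0.7
Decimals in increasing order: 0.7 < 0.7143 < 0.8 < 1.1111 < 1.25 < 1.6
Writing each back as its fraction gives the sorted order.
Final answer: 7/10, 5/7, 4/5, 10/9, 5/4, 8/5


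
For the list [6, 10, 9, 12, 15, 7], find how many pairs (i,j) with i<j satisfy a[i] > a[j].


For each element, count the later elements that are smaller than it:
  6 (index 0): smaller elements after it = [] -> 0
  10 (index 1): smaller elements after it = [9, 7] -> 2
  9 (index 2): smaller elements after it = [7] -> 1
  12 (index 3): smaller elements after it = [7] -> 1
  15 (index 4): smaller elements after it = [7] -> 1
Total inversions = 0 + 2 + 1 + 1 + 1 = 5
Final answer: 5


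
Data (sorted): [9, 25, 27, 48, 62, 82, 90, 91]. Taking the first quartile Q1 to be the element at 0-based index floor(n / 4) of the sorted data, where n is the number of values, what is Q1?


The list has n = 8 elements.
Q1 index = floor(8 / 4) = floor(2) = 2
Counting from index 0 in the sorted data, the element at index 2 is 27.
Final answer: 27


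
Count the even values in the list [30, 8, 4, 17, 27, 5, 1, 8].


Check each element:
  30 is even
  8 is even
  4 is even
  17 is odd
  27 is odd
  5 is odd
  1 is odd
  8 is even
Evens: [30, 8, 4, 8]
Count of evens = 4
Final answer: 4


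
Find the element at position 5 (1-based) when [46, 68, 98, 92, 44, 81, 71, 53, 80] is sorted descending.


Sort descending: [98, 92, 81, 80, 71, 68, 53, 46, 44]
The 5th element (1-indexed) is at index 4.
Value = 71
Final answer: 71


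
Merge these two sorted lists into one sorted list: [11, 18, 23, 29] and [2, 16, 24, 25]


List A: [11, 18, 23, 29]
List B: [2, 16, 24, 25]
Repeatedly compare the front elements and take the smaller:
  11 vs 2 -> take 2
  11 vs 16 -> take 11
  18 vs 16 -> take 16
  18 vs 24 -> take 18
  23 vs 24 -> take 23
  29 vs 24 -> take 24
  29 vs 25 -> take 25
  B is exhausted; append the rest of A: [29]
Final answer: [2, 11, 16, 18, 23, 24, 25, 29]


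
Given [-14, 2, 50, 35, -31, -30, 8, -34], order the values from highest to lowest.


Original list: [-14, 2, 50, 35, -31, -30, 8, -34]
Repeatedly take the largest remaining element:
  Remaining [-14, 2, 50, 35, -31, -30, 8, -34] -> largest is 50
  Remaining [-14, 2, 35, -31, -30, 8, -34] -> largest is 35
  Remaining [-14, 2, -31, -30, 8, -34] -> largest is 8
  Remaining [-14, 2, -31, -30, -34] -> largest is 2
  Remaining [-14, -31, -30, -34] -> largest is -14
  Remaining [-31, -30, -34] -> largest is -30
  Remaining [-31, -34] -> largest is -31
  Remaining [-34] -> largest is -34
Collecting the picks in order gives the descending list.
Final answer: [50, 35, 8, 2, -14, -30, -31, -34]


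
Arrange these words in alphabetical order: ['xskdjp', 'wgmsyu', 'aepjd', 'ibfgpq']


Compare strings character by character (the first differing letter decides):
  'aepjd' < 'ibfgpq' since 'a' < 'i' at position 1
  'ibfgpq' < 'wgmsyu' since 'i' < 'w' at position 1
  'wgmsyu' < 'xskdjp' since 'w' < 'x' at position 1
Chaining these comparisons gives the alphabetical order.
Final answer: ['aepjd', 'ibfgpq', 'wgmsyu', 'xskdjp']


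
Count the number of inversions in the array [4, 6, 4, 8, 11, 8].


For each element, count the later elements that are smaller than it:
  4 (index 0): smaller elements after it = [] -> 0
  6 (index 1): smaller elements after it = [4] -> 1
  4 (index 2): smaller elements after it = [] -> 0
  8 (index 3): smaller elements after it = [] -> 0
  11 (index 4): smaller elements after it = [8] -> 1
Total inversions = 0 + 1 + 0 + 0 + 1 = 2
Final answer: 2


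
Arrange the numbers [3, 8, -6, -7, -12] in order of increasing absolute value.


Compute absolute values:
  |3| = 3
  |8| = 8
  |-6| = 6
  |-7| = 7
  |-12| = 12
Absolute values in increasing order: 3 < 6 < 7 < 8 < 12
Listing the original numbers in that order gives the answer.
Final answer: [3, -6, -7, 8, -12]


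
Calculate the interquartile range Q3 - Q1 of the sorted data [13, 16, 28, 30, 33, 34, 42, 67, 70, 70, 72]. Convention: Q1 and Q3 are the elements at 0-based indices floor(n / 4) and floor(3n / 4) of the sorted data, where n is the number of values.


The data has n = 11 elements.
Q1 index = floor(11 / 4) = floor(2.75) = 2; Q3 index = floor(3 * 11 / 4) = floor(8.25) = 8
Q1 = element at index 2 = 28
Q3 = element at index 8 = 70
IQR = 70 - 28 = 42
Final answer: 42


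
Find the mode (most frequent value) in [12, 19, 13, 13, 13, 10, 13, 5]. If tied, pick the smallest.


Count the frequency of each value:
  5 appears 1 time(s)
  10 appears 1 time(s)
  12 appears 1 time(s)
  13 appears 4 time(s)
  19 appears 1 time(s)
Maximum frequency is 4.
Only 13 reaches that frequency, so it is the mode.
Final answer: 13


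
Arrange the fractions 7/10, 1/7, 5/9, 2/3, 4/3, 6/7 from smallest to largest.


Convert to decimal for comparison:
  7/10 = 0.7
  1/7 = 0.1429
  5/9 = 0.5556
  2/3 = 0.6667
  4/3 = 1.3333
  6/7 = 0.8571
Decimals in increasing order: 0.1429 < 0.5556 < 0.6667 < 0.7 < 0.8571 < 1.3333
Writing each back as its fraction gives the sorted order.
Final answer: 1/7, 5/9, 2/3, 7/10, 6/7, 4/3


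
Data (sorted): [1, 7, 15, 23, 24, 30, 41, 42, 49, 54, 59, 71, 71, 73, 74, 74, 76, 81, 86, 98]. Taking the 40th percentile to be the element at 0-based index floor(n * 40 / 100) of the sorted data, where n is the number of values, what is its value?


The dataset has n = 20 elements.
Index = floor(20 * 40 / 100) = floor(800 / 100) = floor(8) = 8
Counting from index 0 in the sorted data, the element at index 8 is 49.
Final answer: 49


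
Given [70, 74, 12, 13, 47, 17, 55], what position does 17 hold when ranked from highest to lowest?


Sort descending: [74, 70, 55, 47, 17, 13, 12]
Find 17 in the sorted list.
17 is at position 5.
Final answer: 5


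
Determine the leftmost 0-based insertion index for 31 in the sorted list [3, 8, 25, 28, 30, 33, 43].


List is sorted: [3, 8, 25, 28, 30, 33, 43]
We need the leftmost position where 31 can be inserted, i.e. the first index whose element is >= 31 (or the end of the list if none is).
Binary search with low=0, high=7 (0-based indices):
  low=0, high=7, mid=3: a[3]=28 < 31, so low = 4
  low=4, high=7, mid=5: a[5]=33 >= 31, so high = 5
  low=4, high=5, mid=4: a[4]=30 < 31, so low = 5
Now low = high = 5, so the insertion index is 5.
Final answer: 5


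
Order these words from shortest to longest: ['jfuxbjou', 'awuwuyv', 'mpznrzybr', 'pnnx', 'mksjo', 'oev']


Compute lengths:
  'jfuxbjou' has length 8
  'awuwuyv' has length 7
  'mpznrzybr' has length 9
  'pnnx' has length 4
  'mksjo' has length 5
  'oev' has length 3
Lengths in increasing order: 3 < 4 < 5 < 7 < 8 < 9
Listing the words in that order gives the answer.
Final answer: ['oev', 'pnnx', 'mksjo', 'awuwuyv', 'jfuxbjou', 'mpznrzybr']


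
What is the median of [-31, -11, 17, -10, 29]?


First, sort the list: [-31, -11, -10, 17, 29]
The list has 5 elements (odd count).
The middle index is 2 (0-based), and the element there is -10.
Final answer: -10


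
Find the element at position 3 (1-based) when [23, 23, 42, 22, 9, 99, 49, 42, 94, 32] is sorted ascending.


Sort ascending: [9, 22, 23, 23, 32, 42, 42, 49, 94, 99]
The 3rd element (1-indexed) is at index 2.
Value = 23
Final answer: 23


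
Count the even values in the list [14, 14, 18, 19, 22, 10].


Check each element:
  14 is even
  14 is even
  18 is even
  19 is odd
  22 is even
  10 is even
Evens: [14, 14, 18, 22, 10]
Count of evens = 5
Final answer: 5


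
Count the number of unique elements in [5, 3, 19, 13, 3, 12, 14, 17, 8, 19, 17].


List all unique values:
Distinct values: [3, 5, 8, 12, 13, 14, 17, 19]
Count = 8
Final answer: 8


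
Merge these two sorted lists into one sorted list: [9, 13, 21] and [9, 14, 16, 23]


List A: [9, 13, 21]
List B: [9, 14, 16, 23]
Repeatedly compare the front elements and take the smaller:
  9 vs 9 -> take 9
  13 vs 9 -> take 9
  13 vs 14 -> take 13
  21 vs 14 -> take 14
  21 vs 16 -> take 16
  21 vs 23 -> take 21
  A is exhausted; append the rest of B: [23]
Final answer: [9, 9, 13, 14, 16, 21, 23]


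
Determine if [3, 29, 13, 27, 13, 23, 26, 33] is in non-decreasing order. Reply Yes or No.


Check consecutive pairs:
  3 <= 29? True
  29 <= 13? False
  13 <= 27? True
  27 <= 13? False
  13 <= 23? True
  23 <= 26? True
  26 <= 33? True
2 consecutive pair(s) are out of order, so the list is not sorted.
Final answer: No


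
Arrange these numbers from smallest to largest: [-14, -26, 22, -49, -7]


Original list: [-14, -26, 22, -49, -7]
Repeatedly take the smallest remaining element:
  Remaining [-14, -26, 22, -49, -7] -> smallest is -49
  Remaining [-14, -26, 22, -7] -> smallest is -26
  Remaining [-14, 22, -7] -> smallest is -14
  Remaining [22, -7] -> smallest is -7
  Remaining [22] -> smallest is 22
Collecting the picks in order gives the sorted list.
Final answer: [-49, -26, -14, -7, 22]


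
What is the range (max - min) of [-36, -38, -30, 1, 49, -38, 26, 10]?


Maximum value: 49
Minimum value: -38
Range = 49 - (-38) = 87
Final answer: 87


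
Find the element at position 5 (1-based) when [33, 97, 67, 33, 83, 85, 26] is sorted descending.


Sort descending: [97, 85, 83, 67, 33, 33, 26]
The 5th element (1-indexed) is at index 4.
Value = 33
Final answer: 33


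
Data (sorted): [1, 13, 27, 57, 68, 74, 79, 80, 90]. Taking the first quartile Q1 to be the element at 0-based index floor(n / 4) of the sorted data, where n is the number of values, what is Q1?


The list has n = 9 elements.
Q1 index = floor(9 / 4) = floor(2.25) = 2
Counting from index 0 in the sorted data, the element at index 2 is 27.
Final answer: 27


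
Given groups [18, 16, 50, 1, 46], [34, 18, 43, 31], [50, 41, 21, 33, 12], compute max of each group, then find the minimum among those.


Find max of each group:
  Group 1: [18, 16, 50, 1, 46] -> max = 50
  Group 2: [34, 18, 43, 31] -> max = 43
  Group 3: [50, 41, 21, 33, 12] -> max = 50
Maxes: [50, 43, 50]
Minimum of maxes = 43
Final answer: 43


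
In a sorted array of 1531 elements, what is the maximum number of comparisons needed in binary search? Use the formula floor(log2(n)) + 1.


Binary search halves the search space each step.
Maximum comparisons = floor(log2(1531)) + 1
log2(1531) = 10.5803
floor(log2(1531)) = 10, so 10 + 1 = 11
Final answer: 11


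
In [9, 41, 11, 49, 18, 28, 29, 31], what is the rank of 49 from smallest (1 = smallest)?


Sort ascending: [9, 11, 18, 28, 29, 31, 41, 49]
Find 49 in the sorted list.
49 is at position 8 (1-indexed).
Final answer: 8


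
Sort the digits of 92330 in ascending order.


The number 92330 has digits: 9, 2, 3, 3, 0
Sorted: 0, 2, 3, 3, 9
Joining the sorted digits gives the result.
Final answer: 02339


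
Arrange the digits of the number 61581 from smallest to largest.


The number 61581 has digits: 6, 1, 5, 8, 1
Sorted: 1, 1, 5, 6, 8
Joining the sorted digits gives the result.
Final answer: 11568


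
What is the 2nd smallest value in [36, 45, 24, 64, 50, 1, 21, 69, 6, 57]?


Sort ascending: [1, 6, 21, 24, 36, 45, 50, 57, 64, 69]
The 2nd element (1-indexed) is at index 1.
Value = 6
Final answer: 6


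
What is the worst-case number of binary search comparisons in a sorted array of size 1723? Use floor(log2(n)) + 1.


Binary search halves the search space each step.
Maximum comparisons = floor(log2(1723)) + 1
log2(1723) = 10.7507
floor(log2(1723)) = 10, so 10 + 1 = 11
Final answer: 11


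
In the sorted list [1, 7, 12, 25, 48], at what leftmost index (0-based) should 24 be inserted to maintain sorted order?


List is sorted: [1, 7, 12, 25, 48]
We need the leftmost position where 24 can be inserted, i.e. the first index whose element is >= 24 (or the end of the list if none is).
Binary search with low=0, high=5 (0-based indices):
  low=0, high=5, mid=2: a[2]=12 < 24, so low = 3
  low=3, high=5, mid=4: a[4]=48 >= 24, so high = 4
  low=3, high=4, mid=3: a[3]=25 >= 24, so high = 3
Now low = high = 3, so the insertion index is 3.
Final answer: 3


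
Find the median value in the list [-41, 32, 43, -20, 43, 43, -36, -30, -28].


First, sort the list: [-41, -36, -30, -28, -20, 32, 43, 43, 43]
The list has 9 elements (odd count).
The middle index is 4 (0-based), and the element there is -20.
Final answer: -20


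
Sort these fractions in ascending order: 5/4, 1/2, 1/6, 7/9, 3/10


Convert to decimal for comparison:
  5/4 = 1.25
  1/2 = 0.5
  1/6 = 0.1667
  7/9 = 0.7778
  3/10 = 0.3
Decimals in increasing order: 0.1667 < 0.3 < 0.5 < 0.7778 < 1.25
Writing each back as its fraction gives the sorted order.
Final answer: 1/6, 3/10, 1/2, 7/9, 5/4


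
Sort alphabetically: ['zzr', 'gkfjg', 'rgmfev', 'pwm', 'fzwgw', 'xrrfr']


Compare strings character by character (the first differing letter decides):
  'fzwgw' < 'gkfjg' since 'f' < 'g' at position 1
  'gkfjg' < 'pwm' since 'g' < 'p' at position 1
  'pwm' < 'rgmfev' since 'p' < 'r' at position 1
  'rgmfev' < 'xrrfr' since 'r' < 'x' at position 1
  'xrrfr' < 'zzr' since 'x' < 'z' at position 1
Chaining these comparisons gives the alphabetical order.
Final answer: ['fzwgw', 'gkfjg', 'pwm', 'rgmfev', 'xrrfr', 'zzr']


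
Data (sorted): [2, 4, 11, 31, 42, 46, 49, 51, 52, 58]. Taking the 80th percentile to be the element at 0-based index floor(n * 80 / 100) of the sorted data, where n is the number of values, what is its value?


The dataset has n = 10 elements.
Index = floor(10 * 80 / 100) = floor(800 / 100) = floor(8) = 8
Counting from index 0 in the sorted data, the element at index 8 is 52.
Final answer: 52


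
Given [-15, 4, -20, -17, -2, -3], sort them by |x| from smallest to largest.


Compute absolute values:
  |-15| = 15
  |4| = 4
  |-20| = 20
  |-17| = 17
  |-2| = 2
  |-3| = 3
Absolute values in increasing order: 2 < 3 < 4 < 15 < 17 < 20
Listing the original numbers in that order gives the answer.
Final answer: [-2, -3, 4, -15, -17, -20]


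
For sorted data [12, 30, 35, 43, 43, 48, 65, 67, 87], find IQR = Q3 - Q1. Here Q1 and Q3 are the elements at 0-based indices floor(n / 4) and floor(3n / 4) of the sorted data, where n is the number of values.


The data has n = 9 elements.
Q1 index = floor(9 / 4) = floor(2.25) = 2; Q3 index = floor(3 * 9 / 4) = floor(6.75) = 6
Q1 = element at index 2 = 35
Q3 = element at index 6 = 65
IQR = 65 - 35 = 30
Final answer: 30


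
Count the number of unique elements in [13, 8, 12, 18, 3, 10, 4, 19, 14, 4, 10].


List all unique values:
Distinct values: [3, 4, 8, 10, 12, 13, 14, 18, 19]
Count = 9
Final answer: 9
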